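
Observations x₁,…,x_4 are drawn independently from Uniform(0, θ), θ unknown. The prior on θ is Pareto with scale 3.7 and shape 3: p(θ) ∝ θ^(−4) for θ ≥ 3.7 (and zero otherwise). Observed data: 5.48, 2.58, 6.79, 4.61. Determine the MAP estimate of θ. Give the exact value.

θ̂_MAP = 6.79

The Uniform(0, θ) likelihood is θ^(−n) for θ ≥ max(xᵢ), zero otherwise. Here max(xᵢ) = 6.79.
Posterior ∝ θ^(−4) · θ^(−4) = θ^(−8) on θ ≥ max(3.7, 6.79) = 6.79.
This density is strictly decreasing in θ, so the posterior mode lies at the lower boundary of the support.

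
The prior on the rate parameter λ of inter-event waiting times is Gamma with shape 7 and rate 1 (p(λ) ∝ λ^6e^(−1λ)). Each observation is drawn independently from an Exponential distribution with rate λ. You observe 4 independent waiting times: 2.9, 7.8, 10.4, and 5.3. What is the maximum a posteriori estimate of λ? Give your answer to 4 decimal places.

λ̂_MAP = 0.3650

The Exponential(rate=λ) likelihood is ∝ λ^n e^(−λΣtᵢ). Here n = 4 and Σtᵢ = 2.9 + 7.8 + 10.4 + 5.3 = 26.4.
Posterior ∝ λ^6e^(−1λ) · λ^4e^(−26.4λ) = λ^10e^(−27.4λ), i.e. Gamma(11, 27.4).
Mode = (a−1)/b = 10/27.4 ≈ 0.3650.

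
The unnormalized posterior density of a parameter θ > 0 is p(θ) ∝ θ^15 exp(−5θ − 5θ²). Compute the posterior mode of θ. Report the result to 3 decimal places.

θ̂_MAP = 1.000

ℓ'(θ) = 15/θ − 5 − 10θ. Setting this to zero and multiplying by θ: 10θ² + 5θ − 15 = 0.
θ = (−5 + √(5² + 4·10·15)) / (2·10) = (−5 + √625) / 20 = (−5 + 25)/20 = 1.
ℓ''(θ) = −15/θ² − 10 < 0, confirming a maximum.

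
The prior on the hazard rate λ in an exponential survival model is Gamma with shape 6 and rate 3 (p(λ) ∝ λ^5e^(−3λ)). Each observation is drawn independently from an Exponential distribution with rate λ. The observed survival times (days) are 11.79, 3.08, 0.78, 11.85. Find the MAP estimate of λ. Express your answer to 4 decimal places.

The Exponential(rate=λ) likelihood is ∝ λ^n e^(−λΣtᵢ). Here n = 4 and Σtᵢ = 11.79 + 3.08 + 0.78 + 11.85 = 27.50.
Posterior ∝ λ^5e^(−3λ) · λ^4e^(−27.50λ) = λ^9e^(−30.50λ), i.e. Gamma(10, 30.50).
Mode = (a−1)/b = 9/30.50 ≈ 0.2951.

λ̂_MAP = 0.2951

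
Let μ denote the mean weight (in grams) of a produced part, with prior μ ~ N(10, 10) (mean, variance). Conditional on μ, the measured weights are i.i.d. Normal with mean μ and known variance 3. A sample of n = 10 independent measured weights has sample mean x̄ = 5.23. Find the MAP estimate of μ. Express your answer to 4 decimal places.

μ̂_MAP = 5.3689

n = 10, x̄ = 5.23.
For a Normal prior and Normal likelihood with known variance, the posterior is Normal; its mode equals its mean, the precision-weighted average.
Prior precision 1/σ₀² = 1/10 = 0.1; data precision n/σ² = 10/3.
μ̂ = (0.1·10 + (10/3)·5.23) / (0.1 + 10/3) = (553/30)/(103/30) = 553/103 ≈ 5.3689.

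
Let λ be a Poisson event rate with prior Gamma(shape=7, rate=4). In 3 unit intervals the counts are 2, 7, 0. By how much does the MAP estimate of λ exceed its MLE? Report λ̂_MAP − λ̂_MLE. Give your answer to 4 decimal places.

Σxᵢ = 9. Posterior is Gamma(16, 7); MAP = (16−1)/7 = 15/7 ≈ 2.14286.
MLE = x̄ = 9/3 ≈ 3.00000.
Difference = 15/7 − 9/3 = -6/7 ≈ -0.8571.

MAP − MLE = -0.8571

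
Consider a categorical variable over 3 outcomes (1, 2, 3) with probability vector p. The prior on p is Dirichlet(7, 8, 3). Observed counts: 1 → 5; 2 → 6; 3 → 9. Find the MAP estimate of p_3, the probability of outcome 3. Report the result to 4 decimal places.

The posterior is Dirichlet(αᵢ + nᵢ) = Dirichlet(12, 14, 12).
For a Dirichlet(a₁,…,a_K) with all aᵢ > 1, the mode has j-th component (aⱼ − 1)/(Σaᵢ − K).
Here Σaᵢ = 38 and K = 3, so p_3 = (12 − 1)/(38 − 3) = 11/35 ≈ 0.3143.

MAP estimate: 0.3143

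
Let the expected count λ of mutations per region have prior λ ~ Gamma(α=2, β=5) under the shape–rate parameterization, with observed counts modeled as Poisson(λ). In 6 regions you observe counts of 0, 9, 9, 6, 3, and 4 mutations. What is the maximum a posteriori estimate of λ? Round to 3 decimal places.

Σxᵢ = 0+9+9+6+3+4 = 31, with n = 6.
Posterior ∝ λe^(−5λ) · λ^31e^(−6λ) = λ^32e^(−11λ), i.e. Gamma(shape=33, rate=11).
The mode of a Gamma(a, b) with a ≥ 1 (shape–rate) is (a−1)/b = 32/11 ≈ 2.909.

λ̂_MAP = 2.909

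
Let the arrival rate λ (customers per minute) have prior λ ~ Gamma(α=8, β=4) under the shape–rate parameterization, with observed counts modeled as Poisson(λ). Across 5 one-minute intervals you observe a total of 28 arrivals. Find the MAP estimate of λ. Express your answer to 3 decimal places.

Σxᵢ = 28, n = 5.
Posterior ∝ λ^7e^(−4λ) · λ^28e^(−5λ) = λ^35e^(−9λ), i.e. Gamma(shape=36, rate=9).
The mode of a Gamma(a, b) with a ≥ 1 (shape–rate) is (a−1)/b = 35/9 ≈ 3.889.

λ̂_MAP = 3.889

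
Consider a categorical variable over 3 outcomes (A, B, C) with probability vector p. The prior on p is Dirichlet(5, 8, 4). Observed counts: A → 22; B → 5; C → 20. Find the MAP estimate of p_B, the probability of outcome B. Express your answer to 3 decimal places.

MAP estimate of p_B = 0.197

The posterior is Dirichlet(αᵢ + nᵢ) = Dirichlet(27, 13, 24).
For a Dirichlet(a₁,…,a_K) with all aᵢ > 1, the mode has j-th component (aⱼ − 1)/(Σaᵢ − K).
Here Σaᵢ = 64 and K = 3, so p_B = (13 − 1)/(64 − 3) = 12/61 ≈ 0.197.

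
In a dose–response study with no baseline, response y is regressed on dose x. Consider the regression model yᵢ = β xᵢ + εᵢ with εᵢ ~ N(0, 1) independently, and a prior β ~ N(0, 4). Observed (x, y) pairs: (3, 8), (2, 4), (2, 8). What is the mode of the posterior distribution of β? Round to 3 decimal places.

β̂_MAP = 2.783

log p(β | y) = −Σ(yᵢ − βxᵢ)²/(2·1) − β²/(2·4) + const.
Setting the derivative to zero: Σxᵢ(yᵢ − βxᵢ)/1 − β/4 = 0, so β = Σxᵢyᵢ / (Σxᵢ² + σ²/τ²).
Σxᵢyᵢ = 3·8 + 2·4 + 2·8 = 48; Σxᵢ² = 17; σ²/τ² = 0.25.
β̂_MAP = 48 / (17 + 0.25) = 48/17.25 ≈ 2.783.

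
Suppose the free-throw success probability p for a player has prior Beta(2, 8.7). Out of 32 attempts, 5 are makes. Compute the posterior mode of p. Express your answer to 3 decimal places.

p̂_MAP = 0.147

Prior: Beta(2, 8.7).
Data: 5 successes in 32 trials. The binomial likelihood contributes p^5(1−p)^27, so the posterior is Beta(2+5, 8.7+27) = Beta(7, 35.7).
For Beta(a, b) with a, b > 1 the mode is (a−1)/(a+b−2) = 6/40.7 ≈ 0.147.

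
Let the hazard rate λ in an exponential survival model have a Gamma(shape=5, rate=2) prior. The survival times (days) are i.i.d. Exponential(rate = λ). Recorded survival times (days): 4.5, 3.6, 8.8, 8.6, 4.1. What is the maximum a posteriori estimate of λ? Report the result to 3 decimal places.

λ̂_MAP = 0.285

The Exponential(rate=λ) likelihood is ∝ λ^n e^(−λΣtᵢ). Here n = 5 and Σtᵢ = 4.5 + 3.6 + 8.8 + 8.6 + 4.1 = 29.6.
Posterior ∝ λ^4e^(−2λ) · λ^5e^(−29.6λ) = λ^9e^(−31.6λ), i.e. Gamma(10, 31.6).
Mode = (a−1)/b = 9/31.6 ≈ 0.285.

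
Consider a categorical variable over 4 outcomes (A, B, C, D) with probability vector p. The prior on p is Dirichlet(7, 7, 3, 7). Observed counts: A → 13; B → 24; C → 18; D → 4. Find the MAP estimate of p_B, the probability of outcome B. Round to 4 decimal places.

MAP estimate of p_B = 0.3797

The posterior is Dirichlet(αᵢ + nᵢ) = Dirichlet(20, 31, 21, 11).
For a Dirichlet(a₁,…,a_K) with all aᵢ > 1, the mode has j-th component (aⱼ − 1)/(Σaᵢ − K).
Here Σaᵢ = 83 and K = 4, so p_B = (31 − 1)/(83 − 4) = 30/79 ≈ 0.3797.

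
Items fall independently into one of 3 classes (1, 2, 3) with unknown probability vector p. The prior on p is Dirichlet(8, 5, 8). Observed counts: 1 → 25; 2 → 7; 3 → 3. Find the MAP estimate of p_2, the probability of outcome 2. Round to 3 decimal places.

MAP estimate: 0.208

The posterior is Dirichlet(αᵢ + nᵢ) = Dirichlet(33, 12, 11).
For a Dirichlet(a₁,…,a_K) with all aᵢ > 1, the mode has j-th component (aⱼ − 1)/(Σaᵢ − K).
Here Σaᵢ = 56 and K = 3, so p_2 = (12 − 1)/(56 − 3) = 11/53 ≈ 0.208.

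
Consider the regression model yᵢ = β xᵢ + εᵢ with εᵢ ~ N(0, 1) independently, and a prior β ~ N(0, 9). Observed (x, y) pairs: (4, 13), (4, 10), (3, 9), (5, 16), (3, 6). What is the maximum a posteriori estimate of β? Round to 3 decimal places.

β̂_MAP = 2.889

log p(β | y) = −Σ(yᵢ − βxᵢ)²/(2·1) − β²/(2·9) + const.
Setting the derivative to zero: Σxᵢ(yᵢ − βxᵢ)/1 − β/9 = 0, so β = Σxᵢyᵢ / (Σxᵢ² + σ²/τ²).
Σxᵢyᵢ = 4·13 + 4·10 + 3·9 + 5·16 + 3·6 = 217; Σxᵢ² = 75; σ²/τ² = 1/9.
β̂_MAP = 217 / (75 + 1/9) = 217/(676/9) = 1953/676 ≈ 2.889.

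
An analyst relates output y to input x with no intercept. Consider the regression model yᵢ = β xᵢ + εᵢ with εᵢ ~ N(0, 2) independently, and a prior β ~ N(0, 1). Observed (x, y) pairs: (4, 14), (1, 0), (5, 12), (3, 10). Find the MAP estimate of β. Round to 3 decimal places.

log p(β | y) = −Σ(yᵢ − βxᵢ)²/(2·2) − β²/(2·1) + const.
Setting the derivative to zero: Σxᵢ(yᵢ − βxᵢ)/2 − β/1 = 0, so β = Σxᵢyᵢ / (Σxᵢ² + σ²/τ²).
Σxᵢyᵢ = 4·14 + 1·0 + 5·12 + 3·10 = 146; Σxᵢ² = 51; σ²/τ² = 2.
β̂_MAP = 146 / (51 + 2) = 146/53 ≈ 2.755.

β̂_MAP = 2.755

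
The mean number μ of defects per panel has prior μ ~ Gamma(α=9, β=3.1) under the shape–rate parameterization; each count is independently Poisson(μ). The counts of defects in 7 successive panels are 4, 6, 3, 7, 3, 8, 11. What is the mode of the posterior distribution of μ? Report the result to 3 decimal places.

Σxᵢ = 4+6+3+7+3+8+11 = 42, with n = 7.
Posterior ∝ μ^8e^(−3.1μ) · μ^42e^(−7μ) = μ^50e^(−10.1μ), i.e. Gamma(shape=51, rate=10.1).
The mode of a Gamma(a, b) with a ≥ 1 (shape–rate) is (a−1)/b = 50/10.1 ≈ 4.950.

μ̂_MAP = 4.950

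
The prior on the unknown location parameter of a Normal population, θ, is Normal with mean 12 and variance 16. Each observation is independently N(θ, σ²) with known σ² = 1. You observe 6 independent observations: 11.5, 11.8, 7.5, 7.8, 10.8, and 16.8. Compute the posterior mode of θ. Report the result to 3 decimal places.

n = 6; x̄ = (11.5 + 11.8 + 7.5 + 7.8 + 10.8 + 16.8)/6 = 66.2/6 = 331/30 ≈ 11.0333.
For a Normal prior and Normal likelihood with known variance, the posterior is Normal; its mode equals its mean, the precision-weighted average.
Prior precision 1/σ₀² = 1/16 = 0.0625; data precision n/σ² = 6/1 = 6.
θ̂ = (0.0625·12 + 6·(331/30)) / (0.0625 + 6) = 66.95/6.0625 = 5356/485 ≈ 11.043.

θ̂_MAP = 11.043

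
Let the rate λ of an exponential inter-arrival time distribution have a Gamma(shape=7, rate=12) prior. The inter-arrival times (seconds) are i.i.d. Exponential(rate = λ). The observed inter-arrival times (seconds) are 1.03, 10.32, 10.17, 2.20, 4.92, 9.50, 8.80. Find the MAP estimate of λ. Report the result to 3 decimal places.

λ̂_MAP = 0.221

The Exponential(rate=λ) likelihood is ∝ λ^n e^(−λΣtᵢ). Here n = 7 and Σtᵢ = 1.03 + 10.32 + 10.17 + 2.20 + 4.92 + 9.50 + 8.80 = 46.94.
Posterior ∝ λ^6e^(−12λ) · λ^7e^(−46.94λ) = λ^13e^(−58.94λ), i.e. Gamma(14, 58.94).
Mode = (a−1)/b = 13/58.94 ≈ 0.221.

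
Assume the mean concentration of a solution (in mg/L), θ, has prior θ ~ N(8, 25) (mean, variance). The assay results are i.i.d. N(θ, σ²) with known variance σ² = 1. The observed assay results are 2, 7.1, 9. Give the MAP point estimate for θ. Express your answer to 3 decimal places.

θ̂_MAP = 6.059

n = 3; x̄ = (2 + 7.1 + 9)/3 = 18.1/3 = 181/30 ≈ 6.0333.
For a Normal prior and Normal likelihood with known variance, the posterior is Normal; its mode equals its mean, the precision-weighted average.
Prior precision 1/σ₀² = 1/25 = 0.04; data precision n/σ² = 3/1 = 3.
θ̂ = (0.04·8 + 3·(181/30)) / (0.04 + 3) = 18.42/3.04 = 921/152 ≈ 6.059.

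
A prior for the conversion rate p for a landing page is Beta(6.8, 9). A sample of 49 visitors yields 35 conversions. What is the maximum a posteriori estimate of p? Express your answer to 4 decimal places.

p̂_MAP = 0.6497

Prior: Beta(6.8, 9).
Data: 35 successes in 49 trials. The binomial likelihood contributes p^35(1−p)^14, so the posterior is Beta(6.8+35, 9+14) = Beta(41.8, 23).
For Beta(a, b) with a, b > 1 the mode is (a−1)/(a+b−2) = 40.8/62.8 ≈ 0.6497.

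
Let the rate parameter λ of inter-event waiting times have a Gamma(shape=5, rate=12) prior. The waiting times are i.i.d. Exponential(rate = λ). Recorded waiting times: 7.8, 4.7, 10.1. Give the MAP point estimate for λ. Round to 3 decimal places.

λ̂_MAP = 0.202

The Exponential(rate=λ) likelihood is ∝ λ^n e^(−λΣtᵢ). Here n = 3 and Σtᵢ = 7.8 + 4.7 + 10.1 = 22.6.
Posterior ∝ λ^4e^(−12λ) · λ^3e^(−22.6λ) = λ^7e^(−34.6λ), i.e. Gamma(8, 34.6).
Mode = (a−1)/b = 7/34.6 ≈ 0.202.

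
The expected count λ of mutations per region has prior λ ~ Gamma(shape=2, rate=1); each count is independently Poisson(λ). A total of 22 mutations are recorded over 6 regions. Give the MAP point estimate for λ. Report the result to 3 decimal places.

λ̂_MAP = 3.286

Σxᵢ = 22, n = 6.
Posterior ∝ λe^(−1λ) · λ^22e^(−6λ) = λ^23e^(−7λ), i.e. Gamma(shape=24, rate=7).
The mode of a Gamma(a, b) with a ≥ 1 (shape–rate) is (a−1)/b = 23/7 ≈ 3.286.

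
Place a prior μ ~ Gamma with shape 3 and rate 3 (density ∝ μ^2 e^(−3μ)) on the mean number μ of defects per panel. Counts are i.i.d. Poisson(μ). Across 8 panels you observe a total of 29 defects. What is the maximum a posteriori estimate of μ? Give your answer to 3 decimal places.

Σxᵢ = 29, n = 8.
Posterior ∝ μ^2e^(−3μ) · μ^29e^(−8μ) = μ^31e^(−11μ), i.e. Gamma(shape=32, rate=11).
The mode of a Gamma(a, b) with a ≥ 1 (shape–rate) is (a−1)/b = 31/11 ≈ 2.818.

μ̂_MAP = 2.818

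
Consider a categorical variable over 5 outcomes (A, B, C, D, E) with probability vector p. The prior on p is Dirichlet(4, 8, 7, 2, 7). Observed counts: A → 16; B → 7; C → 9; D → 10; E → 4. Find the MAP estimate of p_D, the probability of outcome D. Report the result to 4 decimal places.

MAP estimate of p_D = 0.1594

The posterior is Dirichlet(αᵢ + nᵢ) = Dirichlet(20, 15, 16, 12, 11).
For a Dirichlet(a₁,…,a_K) with all aᵢ > 1, the mode has j-th component (aⱼ − 1)/(Σaᵢ − K).
Here Σaᵢ = 74 and K = 5, so p_D = (12 − 1)/(74 − 5) = 11/69 ≈ 0.1594.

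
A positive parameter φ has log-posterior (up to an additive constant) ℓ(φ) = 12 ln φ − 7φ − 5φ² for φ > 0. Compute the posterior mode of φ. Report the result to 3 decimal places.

ℓ'(φ) = 12/φ − 7 − 10φ. Setting this to zero and multiplying by φ: 10φ² + 7φ − 12 = 0.
φ = (−7 + √(7² + 4·10·12)) / (2·10) = (−7 + √529) / 20 = (−7 + 23)/20 = 4/5.
ℓ''(φ) = −12/φ² − 10 < 0, confirming a maximum.

φ̂_MAP = 0.800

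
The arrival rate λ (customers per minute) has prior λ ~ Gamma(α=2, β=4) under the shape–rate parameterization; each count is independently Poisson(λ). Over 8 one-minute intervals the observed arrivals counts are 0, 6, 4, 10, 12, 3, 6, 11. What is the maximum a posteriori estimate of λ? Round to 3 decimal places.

Σxᵢ = 0+6+4+10+12+3+6+11 = 52, with n = 8.
Posterior ∝ λe^(−4λ) · λ^52e^(−8λ) = λ^53e^(−12λ), i.e. Gamma(shape=54, rate=12).
The mode of a Gamma(a, b) with a ≥ 1 (shape–rate) is (a−1)/b = 53/12 ≈ 4.417.

λ̂_MAP = 4.417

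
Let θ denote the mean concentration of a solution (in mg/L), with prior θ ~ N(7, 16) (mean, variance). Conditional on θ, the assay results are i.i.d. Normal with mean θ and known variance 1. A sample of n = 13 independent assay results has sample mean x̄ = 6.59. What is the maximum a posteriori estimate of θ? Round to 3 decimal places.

n = 13, x̄ = 6.59.
For a Normal prior and Normal likelihood with known variance, the posterior is Normal; its mode equals its mean, the precision-weighted average.
Prior precision 1/σ₀² = 1/16 = 0.0625; data precision n/σ² = 13/1 = 13.
θ̂ = (0.0625·7 + 13·6.59) / (0.0625 + 13) = 86.1075/13.0625 = 34443/5225 ≈ 6.592.

θ̂_MAP = 6.592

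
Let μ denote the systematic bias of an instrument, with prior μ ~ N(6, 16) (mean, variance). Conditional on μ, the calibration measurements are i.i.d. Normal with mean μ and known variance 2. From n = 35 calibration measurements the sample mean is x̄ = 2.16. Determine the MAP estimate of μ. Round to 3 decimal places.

n = 35, x̄ = 2.16.
For a Normal prior and Normal likelihood with known variance, the posterior is Normal; its mode equals its mean, the precision-weighted average.
Prior precision 1/σ₀² = 1/16 = 0.0625; data precision n/σ² = 35/2 = 17.5.
μ̂ = (0.0625·6 + 17.5·2.16) / (0.0625 + 17.5) = 38.175/17.5625 = 3054/1405 ≈ 2.174.

μ̂_MAP = 2.174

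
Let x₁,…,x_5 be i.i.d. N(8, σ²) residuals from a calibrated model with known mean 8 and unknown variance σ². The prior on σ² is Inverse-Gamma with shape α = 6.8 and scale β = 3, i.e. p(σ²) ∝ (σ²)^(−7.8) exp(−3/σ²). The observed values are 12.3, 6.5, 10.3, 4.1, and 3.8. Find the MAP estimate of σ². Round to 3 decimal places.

Sum of squared deviations about the known mean: SS = (12.3−8)² + (6.5−8)² + (10.3−8)² + (4.1−8)² + (3.8−8)² = 58.88.
The Normal likelihood contributes (σ²)^(−n/2) exp(−SS/(2σ²)), so the posterior is Inverse-Gamma(α + n/2, β + SS/2) = Inverse-Gamma(9.3, 32.44).
The mode of Inverse-Gamma(a, b) is b/(a+1) = 32.44/10.3 ≈ 3.150.

σ̂²_MAP = 3.150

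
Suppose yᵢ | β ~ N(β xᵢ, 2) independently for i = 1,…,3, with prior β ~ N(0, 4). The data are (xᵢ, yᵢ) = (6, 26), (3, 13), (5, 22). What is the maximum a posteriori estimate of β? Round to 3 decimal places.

log p(β | y) = −Σ(yᵢ − βxᵢ)²/(2·2) − β²/(2·4) + const.
Setting the derivative to zero: Σxᵢ(yᵢ − βxᵢ)/2 − β/4 = 0, so β = Σxᵢyᵢ / (Σxᵢ² + σ²/τ²).
Σxᵢyᵢ = 6·26 + 3·13 + 5·22 = 305; Σxᵢ² = 70; σ²/τ² = 0.5.
β̂_MAP = 305 / (70 + 0.5) = 305/70.5 ≈ 4.326.

β̂_MAP = 4.326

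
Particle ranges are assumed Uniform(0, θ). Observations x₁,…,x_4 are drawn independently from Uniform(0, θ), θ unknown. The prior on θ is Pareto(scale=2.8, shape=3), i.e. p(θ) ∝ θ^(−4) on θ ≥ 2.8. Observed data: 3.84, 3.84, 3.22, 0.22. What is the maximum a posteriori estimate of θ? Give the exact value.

The Uniform(0, θ) likelihood is θ^(−n) for θ ≥ max(xᵢ), zero otherwise. Here max(xᵢ) = 3.84.
Posterior ∝ θ^(−4) · θ^(−4) = θ^(−8) on θ ≥ max(2.8, 3.84) = 3.84.
This density is strictly decreasing in θ, so the posterior mode lies at the lower boundary of the support.

θ̂_MAP = 3.84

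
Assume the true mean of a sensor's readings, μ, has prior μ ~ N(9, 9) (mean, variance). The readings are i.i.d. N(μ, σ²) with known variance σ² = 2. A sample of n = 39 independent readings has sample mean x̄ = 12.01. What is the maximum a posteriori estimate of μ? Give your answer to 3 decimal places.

n = 39, x̄ = 12.01.
For a Normal prior and Normal likelihood with known variance, the posterior is Normal; its mode equals its mean, the precision-weighted average.
Prior precision 1/σ₀² = 1/9; data precision n/σ² = 39/2 = 19.5.
μ̂ = ((1/9)·9 + 19.5·12.01) / (1/9 + 19.5) = 235.195/(353/18) = 423351/35300 ≈ 11.993.

μ̂_MAP = 11.993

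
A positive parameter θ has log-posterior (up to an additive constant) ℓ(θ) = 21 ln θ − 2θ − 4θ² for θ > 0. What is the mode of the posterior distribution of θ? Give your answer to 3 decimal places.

ℓ'(θ) = 21/θ − 2 − 8θ. Setting this to zero and multiplying by θ: 8θ² + 2θ − 21 = 0.
θ = (−2 + √(2² + 4·8·21)) / (2·8) = (−2 + √676) / 16 = (−2 + 26)/16 = 3/2.
ℓ''(θ) = −21/θ² − 8 < 0, confirming a maximum.

θ̂_MAP = 1.500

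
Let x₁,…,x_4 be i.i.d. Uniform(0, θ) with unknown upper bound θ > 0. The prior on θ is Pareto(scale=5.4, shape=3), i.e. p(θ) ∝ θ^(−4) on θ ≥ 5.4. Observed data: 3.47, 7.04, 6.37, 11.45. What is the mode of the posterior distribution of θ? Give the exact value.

θ̂_MAP = 11.45

The Uniform(0, θ) likelihood is θ^(−n) for θ ≥ max(xᵢ), zero otherwise. Here max(xᵢ) = 11.45.
Posterior ∝ θ^(−4) · θ^(−4) = θ^(−8) on θ ≥ max(5.4, 11.45) = 11.45.
This density is strictly decreasing in θ, so the posterior mode lies at the lower boundary of the support.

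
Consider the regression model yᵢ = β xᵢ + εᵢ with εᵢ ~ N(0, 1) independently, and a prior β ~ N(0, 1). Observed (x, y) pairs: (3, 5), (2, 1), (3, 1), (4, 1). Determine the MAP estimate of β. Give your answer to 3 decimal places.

β̂_MAP = 0.615

log p(β | y) = −Σ(yᵢ − βxᵢ)²/(2·1) − β²/(2·1) + const.
Setting the derivative to zero: Σxᵢ(yᵢ − βxᵢ)/1 − β/1 = 0, so β = Σxᵢyᵢ / (Σxᵢ² + σ²/τ²).
Σxᵢyᵢ = 3·5 + 2·1 + 3·1 + 4·1 = 24; Σxᵢ² = 38; σ²/τ² = 1.
β̂_MAP = 24 / (38 + 1) = 24/39 ≈ 0.615.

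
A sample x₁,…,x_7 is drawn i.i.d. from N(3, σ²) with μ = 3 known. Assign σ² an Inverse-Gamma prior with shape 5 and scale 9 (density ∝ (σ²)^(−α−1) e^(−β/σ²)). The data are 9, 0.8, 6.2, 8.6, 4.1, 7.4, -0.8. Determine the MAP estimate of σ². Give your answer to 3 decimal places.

Sum of squared deviations about the known mean: SS = (9−3)² + (0.8−3)² + (6.2−3)² + (8.6−3)² + (4.1−3)² + (7.4−3)² + (-0.8−3)² = 117.45.
The Normal likelihood contributes (σ²)^(−n/2) exp(−SS/(2σ²)), so the posterior is Inverse-Gamma(α + n/2, β + SS/2) = Inverse-Gamma(8.5, 67.725).
The mode of Inverse-Gamma(a, b) is b/(a+1) = 67.725/9.5 ≈ 7.129.

σ̂²_MAP = 7.129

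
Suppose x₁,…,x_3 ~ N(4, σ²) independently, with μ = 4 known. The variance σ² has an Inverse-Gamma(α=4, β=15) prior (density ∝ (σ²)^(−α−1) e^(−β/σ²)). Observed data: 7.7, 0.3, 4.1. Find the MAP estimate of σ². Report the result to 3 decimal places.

Sum of squared deviations about the known mean: SS = (7.7−4)² + (0.3−4)² + (4.1−4)² = 27.39.
The Normal likelihood contributes (σ²)^(−n/2) exp(−SS/(2σ²)), so the posterior is Inverse-Gamma(α + n/2, β + SS/2) = Inverse-Gamma(5.5, 28.695).
The mode of Inverse-Gamma(a, b) is b/(a+1) = 28.695/6.5 ≈ 4.415.

σ̂²_MAP = 4.415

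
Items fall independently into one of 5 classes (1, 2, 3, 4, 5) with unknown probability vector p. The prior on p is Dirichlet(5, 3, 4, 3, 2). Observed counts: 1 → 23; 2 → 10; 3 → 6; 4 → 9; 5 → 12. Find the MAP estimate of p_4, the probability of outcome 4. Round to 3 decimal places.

The posterior is Dirichlet(αᵢ + nᵢ) = Dirichlet(28, 13, 10, 12, 14).
For a Dirichlet(a₁,…,a_K) with all aᵢ > 1, the mode has j-th component (aⱼ − 1)/(Σaᵢ − K).
Here Σaᵢ = 77 and K = 5, so p_4 = (12 − 1)/(77 − 5) = 11/72 ≈ 0.153.

MAP estimate: 0.153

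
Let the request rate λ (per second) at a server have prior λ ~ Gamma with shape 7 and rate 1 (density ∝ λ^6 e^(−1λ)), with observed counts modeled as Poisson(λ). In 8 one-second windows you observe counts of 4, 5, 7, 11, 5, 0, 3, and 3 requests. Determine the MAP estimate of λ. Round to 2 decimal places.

λ̂_MAP = 4.89

Σxᵢ = 4+5+7+11+5+0+3+3 = 38, with n = 8.
Posterior ∝ λ^6e^(−1λ) · λ^38e^(−8λ) = λ^44e^(−9λ), i.e. Gamma(shape=45, rate=9).
The mode of a Gamma(a, b) with a ≥ 1 (shape–rate) is (a−1)/b = 44/9 ≈ 4.89.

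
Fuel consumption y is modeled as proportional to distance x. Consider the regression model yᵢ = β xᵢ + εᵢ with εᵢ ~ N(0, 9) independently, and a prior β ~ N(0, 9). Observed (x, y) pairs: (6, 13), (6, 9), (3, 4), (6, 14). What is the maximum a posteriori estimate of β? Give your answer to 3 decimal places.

log p(β | y) = −Σ(yᵢ − βxᵢ)²/(2·9) − β²/(2·9) + const.
Setting the derivative to zero: Σxᵢ(yᵢ − βxᵢ)/9 − β/9 = 0, so β = Σxᵢyᵢ / (Σxᵢ² + σ²/τ²).
Σxᵢyᵢ = 6·13 + 6·9 + 3·4 + 6·14 = 228; Σxᵢ² = 117; σ²/τ² = 1.
β̂_MAP = 228 / (117 + 1) = 228/118 ≈ 1.932.

β̂_MAP = 1.932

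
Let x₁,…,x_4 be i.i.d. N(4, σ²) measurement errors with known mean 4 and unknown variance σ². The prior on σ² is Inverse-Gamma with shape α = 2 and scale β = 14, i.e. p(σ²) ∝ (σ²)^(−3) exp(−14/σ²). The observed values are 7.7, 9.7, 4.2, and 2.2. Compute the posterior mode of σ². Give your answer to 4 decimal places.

Sum of squared deviations about the known mean: SS = (7.7−4)² + (9.7−4)² + (4.2−4)² + (2.2−4)² = 49.46.
The Normal likelihood contributes (σ²)^(−n/2) exp(−SS/(2σ²)), so the posterior is Inverse-Gamma(α + n/2, β + SS/2) = Inverse-Gamma(4, 38.73).
The mode of Inverse-Gamma(a, b) is b/(a+1) = 38.73/5 ≈ 7.7460.

σ̂²_MAP = 7.7460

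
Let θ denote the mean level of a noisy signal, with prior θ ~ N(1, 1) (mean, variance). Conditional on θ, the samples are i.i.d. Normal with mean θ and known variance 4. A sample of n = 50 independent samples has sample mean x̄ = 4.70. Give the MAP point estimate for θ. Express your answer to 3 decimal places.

n = 50, x̄ = 4.70.
For a Normal prior and Normal likelihood with known variance, the posterior is Normal; its mode equals its mean, the precision-weighted average.
Prior precision 1/σ₀² = 1/1 = 1; data precision n/σ² = 50/4 = 12.5.
θ̂ = (1·1 + 12.5·4.7) / (1 + 12.5) = 59.75/13.5 = 239/54 ≈ 4.426.

θ̂_MAP = 4.426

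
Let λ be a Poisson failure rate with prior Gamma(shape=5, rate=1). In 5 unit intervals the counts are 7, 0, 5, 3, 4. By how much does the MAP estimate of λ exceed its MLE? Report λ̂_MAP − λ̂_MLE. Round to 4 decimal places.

MAP − MLE = 0.0333

Σxᵢ = 19. Posterior is Gamma(24, 6); MAP = (24−1)/6 = 23/6 ≈ 3.83333.
MLE = x̄ = 19/5 ≈ 3.80000.
Difference = 23/6 − 19/5 = 1/30 ≈ 0.0333.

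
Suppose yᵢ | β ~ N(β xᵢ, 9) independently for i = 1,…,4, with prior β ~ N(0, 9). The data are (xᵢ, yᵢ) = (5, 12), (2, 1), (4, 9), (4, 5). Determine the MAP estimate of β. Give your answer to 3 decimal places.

log p(β | y) = −Σ(yᵢ − βxᵢ)²/(2·9) − β²/(2·9) + const.
Setting the derivative to zero: Σxᵢ(yᵢ − βxᵢ)/9 − β/9 = 0, so β = Σxᵢyᵢ / (Σxᵢ² + σ²/τ²).
Σxᵢyᵢ = 5·12 + 2·1 + 4·9 + 4·5 = 118; Σxᵢ² = 61; σ²/τ² = 1.
β̂_MAP = 118 / (61 + 1) = 118/62 ≈ 1.903.

β̂_MAP = 1.903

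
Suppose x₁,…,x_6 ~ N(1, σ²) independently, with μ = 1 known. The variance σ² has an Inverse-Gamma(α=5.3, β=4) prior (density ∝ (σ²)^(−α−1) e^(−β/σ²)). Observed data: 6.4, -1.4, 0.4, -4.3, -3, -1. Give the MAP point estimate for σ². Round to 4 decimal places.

σ̂²_MAP = 4.9124

Sum of squared deviations about the known mean: SS = (6.4−1)² + (-1.4−1)² + (0.4−1)² + (-4.3−1)² + (-3−1)² + (-1−1)² = 83.37.
The Normal likelihood contributes (σ²)^(−n/2) exp(−SS/(2σ²)), so the posterior is Inverse-Gamma(α + n/2, β + SS/2) = Inverse-Gamma(8.3, 45.685).
The mode of Inverse-Gamma(a, b) is b/(a+1) = 45.685/9.3 ≈ 4.9124.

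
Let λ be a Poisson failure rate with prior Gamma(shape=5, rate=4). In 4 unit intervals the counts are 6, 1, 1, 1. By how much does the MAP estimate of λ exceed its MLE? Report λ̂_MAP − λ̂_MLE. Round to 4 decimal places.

MAP − MLE = -0.6250

Σxᵢ = 9. Posterior is Gamma(14, 8); MAP = (14−1)/8 = 13/8 ≈ 1.62500.
MLE = x̄ = 9/4 ≈ 2.25000.
Difference = 13/8 − 9/4 = -5/8 ≈ -0.6250.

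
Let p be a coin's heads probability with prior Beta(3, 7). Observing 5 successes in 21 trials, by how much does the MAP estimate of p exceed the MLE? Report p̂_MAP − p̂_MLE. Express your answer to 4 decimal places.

MAP − MLE = 0.0033

Posterior is Beta(8, 23); MAP = (8−1)/(31−2) = 7/29 ≈ 0.24138.
MLE ignores the prior: p̂_MLE = k/n = 5/21 ≈ 0.23810.
Difference = 7/29 − 5/21 = 2/609 ≈ 0.0033.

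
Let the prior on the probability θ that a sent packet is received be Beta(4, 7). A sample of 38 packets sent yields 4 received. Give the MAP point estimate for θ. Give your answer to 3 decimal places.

θ̂_MAP = 0.149

Prior: Beta(4, 7).
Data: 4 successes in 38 trials. The binomial likelihood contributes θ^4(1−θ)^34, so the posterior is Beta(4+4, 7+34) = Beta(8, 41).
For Beta(a, b) with a, b > 1 the mode is (a−1)/(a+b−2) = 7/47 ≈ 0.149.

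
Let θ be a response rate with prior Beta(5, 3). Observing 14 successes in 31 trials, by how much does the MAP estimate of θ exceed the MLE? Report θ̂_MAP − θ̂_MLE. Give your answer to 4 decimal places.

Posterior is Beta(19, 20); MAP = (19−1)/(39−2) = 18/37 ≈ 0.48649.
MLE ignores the prior: θ̂_MLE = k/n = 14/31 ≈ 0.45161.
Difference = 18/37 − 14/31 = 40/1147 ≈ 0.0349.

MAP − MLE = 0.0349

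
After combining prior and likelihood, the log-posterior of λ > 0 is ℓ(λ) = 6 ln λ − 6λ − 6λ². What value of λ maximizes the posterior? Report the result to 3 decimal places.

ℓ'(λ) = 6/λ − 6 − 12λ. Setting this to zero and multiplying by λ: 12λ² + 6λ − 6 = 0.
λ = (−6 + √(6² + 4·12·6)) / (2·12) = (−6 + √324) / 24 = (−6 + 18)/24 = 1/2.
ℓ''(λ) = −6/λ² − 12 < 0, confirming a maximum.

λ̂_MAP = 0.500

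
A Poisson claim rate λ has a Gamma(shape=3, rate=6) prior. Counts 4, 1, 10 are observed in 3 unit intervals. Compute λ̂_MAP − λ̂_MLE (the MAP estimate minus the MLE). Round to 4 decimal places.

MAP − MLE = -3.1111

Σxᵢ = 15. Posterior is Gamma(18, 9); MAP = (18−1)/9 = 17/9 ≈ 1.88889.
MLE = x̄ = 15/3 ≈ 5.00000.
Difference = 17/9 − 15/3 = -28/9 ≈ -3.1111.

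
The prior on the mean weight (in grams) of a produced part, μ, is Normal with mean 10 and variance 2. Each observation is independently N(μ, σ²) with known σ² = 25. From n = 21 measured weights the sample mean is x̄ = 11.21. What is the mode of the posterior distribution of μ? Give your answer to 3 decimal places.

n = 21, x̄ = 11.21.
For a Normal prior and Normal likelihood with known variance, the posterior is Normal; its mode equals its mean, the precision-weighted average.
Prior precision 1/σ₀² = 1/2 = 0.5; data precision n/σ² = 21/25 = 0.84.
μ̂ = (0.5·10 + 0.84·11.21) / (0.5 + 0.84) = 14.4164/1.34 = 36041/3350 ≈ 10.759.

μ̂_MAP = 10.759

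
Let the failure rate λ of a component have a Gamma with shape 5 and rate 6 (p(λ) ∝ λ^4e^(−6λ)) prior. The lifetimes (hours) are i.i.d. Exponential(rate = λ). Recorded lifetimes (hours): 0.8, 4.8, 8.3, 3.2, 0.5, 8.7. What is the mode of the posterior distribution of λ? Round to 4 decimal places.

The Exponential(rate=λ) likelihood is ∝ λ^n e^(−λΣtᵢ). Here n = 6 and Σtᵢ = 0.8 + 4.8 + 8.3 + 3.2 + 0.5 + 8.7 = 26.3.
Posterior ∝ λ^4e^(−6λ) · λ^6e^(−26.3λ) = λ^10e^(−32.3λ), i.e. Gamma(11, 32.3).
Mode = (a−1)/b = 10/32.3 ≈ 0.3096.

λ̂_MAP = 0.3096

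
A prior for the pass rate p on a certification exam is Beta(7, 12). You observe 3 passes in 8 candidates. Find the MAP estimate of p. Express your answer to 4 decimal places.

Prior: Beta(7, 12).
Data: 3 successes in 8 trials. The binomial likelihood contributes p^3(1−p)^5, so the posterior is Beta(7+3, 12+5) = Beta(10, 17).
For Beta(a, b) with a, b > 1 the mode is (a−1)/(a+b−2) = 9/25 ≈ 0.3600.

p̂_MAP = 0.3600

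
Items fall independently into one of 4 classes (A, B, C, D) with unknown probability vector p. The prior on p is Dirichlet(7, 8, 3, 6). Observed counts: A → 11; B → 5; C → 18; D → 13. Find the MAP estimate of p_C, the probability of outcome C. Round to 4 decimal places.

MAP estimate of p_C = 0.2985

The posterior is Dirichlet(αᵢ + nᵢ) = Dirichlet(18, 13, 21, 19).
For a Dirichlet(a₁,…,a_K) with all aᵢ > 1, the mode has j-th component (aⱼ − 1)/(Σaᵢ − K).
Here Σaᵢ = 71 and K = 4, so p_C = (21 − 1)/(71 − 4) = 20/67 ≈ 0.2985.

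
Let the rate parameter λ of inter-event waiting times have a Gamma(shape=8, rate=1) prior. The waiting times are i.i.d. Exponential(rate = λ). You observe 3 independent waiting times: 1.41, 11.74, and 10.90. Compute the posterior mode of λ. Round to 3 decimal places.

λ̂_MAP = 0.399

The Exponential(rate=λ) likelihood is ∝ λ^n e^(−λΣtᵢ). Here n = 3 and Σtᵢ = 1.41 + 11.74 + 10.90 = 24.05.
Posterior ∝ λ^7e^(−1λ) · λ^3e^(−24.05λ) = λ^10e^(−25.05λ), i.e. Gamma(11, 25.05).
Mode = (a−1)/b = 10/25.05 ≈ 0.399.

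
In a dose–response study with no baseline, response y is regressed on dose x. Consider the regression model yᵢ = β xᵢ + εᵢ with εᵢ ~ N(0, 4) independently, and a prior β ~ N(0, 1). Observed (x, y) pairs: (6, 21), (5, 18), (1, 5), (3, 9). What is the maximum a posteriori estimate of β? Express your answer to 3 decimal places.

log p(β | y) = −Σ(yᵢ − βxᵢ)²/(2·4) − β²/(2·1) + const.
Setting the derivative to zero: Σxᵢ(yᵢ − βxᵢ)/4 − β/1 = 0, so β = Σxᵢyᵢ / (Σxᵢ² + σ²/τ²).
Σxᵢyᵢ = 6·21 + 5·18 + 1·5 + 3·9 = 248; Σxᵢ² = 71; σ²/τ² = 4.
β̂_MAP = 248 / (71 + 4) = 248/75 ≈ 3.307.

β̂_MAP = 3.307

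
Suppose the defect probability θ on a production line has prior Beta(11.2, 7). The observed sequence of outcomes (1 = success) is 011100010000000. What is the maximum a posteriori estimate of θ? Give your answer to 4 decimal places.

θ̂_MAP = 0.4551

Prior: Beta(11.2, 7).
Data: 4 successes in 15 trials (from the sequence). The binomial likelihood contributes θ^4(1−θ)^11, so the posterior is Beta(11.2+4, 7+11) = Beta(15.2, 18).
For Beta(a, b) with a, b > 1 the mode is (a−1)/(a+b−2) = 14.2/31.2 ≈ 0.4551.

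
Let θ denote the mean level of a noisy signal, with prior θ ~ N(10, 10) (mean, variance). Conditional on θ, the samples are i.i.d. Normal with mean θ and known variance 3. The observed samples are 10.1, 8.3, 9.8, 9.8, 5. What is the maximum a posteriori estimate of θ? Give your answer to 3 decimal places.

θ̂_MAP = 8.679

n = 5; x̄ = (10.1 + 8.3 + 9.8 + 9.8 + 5)/5 = 43/5 = 8.6.
For a Normal prior and Normal likelihood with known variance, the posterior is Normal; its mode equals its mean, the precision-weighted average.
Prior precision 1/σ₀² = 1/10 = 0.1; data precision n/σ² = 5/3.
θ̂ = (0.1·10 + (5/3)·8.6) / (0.1 + 5/3) = (46/3)/(53/30) = 460/53 ≈ 8.679.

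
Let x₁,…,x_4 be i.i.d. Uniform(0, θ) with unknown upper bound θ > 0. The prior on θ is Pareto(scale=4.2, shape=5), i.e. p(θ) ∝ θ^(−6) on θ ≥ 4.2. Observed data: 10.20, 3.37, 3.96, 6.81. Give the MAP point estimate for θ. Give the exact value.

θ̂_MAP = 10.20

The Uniform(0, θ) likelihood is θ^(−n) for θ ≥ max(xᵢ), zero otherwise. Here max(xᵢ) = 10.20.
Posterior ∝ θ^(−6) · θ^(−4) = θ^(−10) on θ ≥ max(4.2, 10.20) = 10.20.
This density is strictly decreasing in θ, so the posterior mode lies at the lower boundary of the support.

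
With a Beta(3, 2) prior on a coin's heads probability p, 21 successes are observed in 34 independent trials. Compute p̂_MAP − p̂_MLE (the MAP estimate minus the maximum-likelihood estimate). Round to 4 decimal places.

MAP − MLE = 0.0040

Posterior is Beta(24, 15); MAP = (24−1)/(39−2) = 23/37 ≈ 0.62162.
MLE ignores the prior: p̂_MLE = k/n = 21/34 ≈ 0.61765.
Difference = 23/37 − 21/34 = 5/1258 ≈ 0.0040.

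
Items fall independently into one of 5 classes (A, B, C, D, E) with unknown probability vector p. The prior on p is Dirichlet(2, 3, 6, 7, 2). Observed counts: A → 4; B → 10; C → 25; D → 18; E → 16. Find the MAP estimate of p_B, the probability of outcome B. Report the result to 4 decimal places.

The posterior is Dirichlet(αᵢ + nᵢ) = Dirichlet(6, 13, 31, 25, 18).
For a Dirichlet(a₁,…,a_K) with all aᵢ > 1, the mode has j-th component (aⱼ − 1)/(Σaᵢ − K).
Here Σaᵢ = 93 and K = 5, so p_B = (13 − 1)/(93 − 5) = 12/88 ≈ 0.1364.

MAP estimate of p_B = 0.1364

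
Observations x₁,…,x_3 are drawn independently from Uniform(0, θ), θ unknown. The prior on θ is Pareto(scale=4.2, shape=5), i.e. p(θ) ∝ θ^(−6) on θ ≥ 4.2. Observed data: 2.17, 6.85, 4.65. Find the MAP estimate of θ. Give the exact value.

θ̂_MAP = 6.85

The Uniform(0, θ) likelihood is θ^(−n) for θ ≥ max(xᵢ), zero otherwise. Here max(xᵢ) = 6.85.
Posterior ∝ θ^(−6) · θ^(−3) = θ^(−9) on θ ≥ max(4.2, 6.85) = 6.85.
This density is strictly decreasing in θ, so the posterior mode lies at the lower boundary of the support.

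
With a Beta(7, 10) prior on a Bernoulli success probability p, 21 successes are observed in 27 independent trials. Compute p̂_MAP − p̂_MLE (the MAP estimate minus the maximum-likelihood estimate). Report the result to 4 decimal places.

MAP − MLE = -0.1349

Posterior is Beta(28, 16); MAP = (28−1)/(44−2) = 27/42 ≈ 0.64286.
MLE ignores the prior: p̂_MLE = k/n = 21/27 ≈ 0.77778.
Difference = 27/42 − 21/27 = -17/126 ≈ -0.1349.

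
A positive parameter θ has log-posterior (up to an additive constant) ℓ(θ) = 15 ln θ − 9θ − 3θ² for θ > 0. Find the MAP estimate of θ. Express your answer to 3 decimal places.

θ̂_MAP = 1.000

ℓ'(θ) = 15/θ − 9 − 6θ. Setting this to zero and multiplying by θ: 6θ² + 9θ − 15 = 0.
θ = (−9 + √(9² + 4·6·15)) / (2·6) = (−9 + √441) / 12 = (−9 + 21)/12 = 1.
ℓ''(θ) = −15/θ² − 6 < 0, confirming a maximum.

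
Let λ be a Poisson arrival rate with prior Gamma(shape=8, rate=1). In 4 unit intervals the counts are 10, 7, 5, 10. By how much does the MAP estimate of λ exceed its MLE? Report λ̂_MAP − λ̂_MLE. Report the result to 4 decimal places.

Σxᵢ = 32. Posterior is Gamma(40, 5); MAP = (40−1)/5 = 39/5 ≈ 7.80000.
MLE = x̄ = 32/4 ≈ 8.00000.
Difference = 39/5 − 32/4 = -1/5 ≈ -0.2000.

MAP − MLE = -0.2000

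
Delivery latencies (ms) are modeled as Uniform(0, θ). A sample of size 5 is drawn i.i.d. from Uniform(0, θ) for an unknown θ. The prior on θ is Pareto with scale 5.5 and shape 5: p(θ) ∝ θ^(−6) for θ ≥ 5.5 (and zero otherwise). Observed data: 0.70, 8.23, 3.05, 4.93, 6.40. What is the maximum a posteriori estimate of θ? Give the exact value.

θ̂_MAP = 8.23

The Uniform(0, θ) likelihood is θ^(−n) for θ ≥ max(xᵢ), zero otherwise. Here max(xᵢ) = 8.23.
Posterior ∝ θ^(−6) · θ^(−5) = θ^(−11) on θ ≥ max(5.5, 8.23) = 8.23.
This density is strictly decreasing in θ, so the posterior mode lies at the lower boundary of the support.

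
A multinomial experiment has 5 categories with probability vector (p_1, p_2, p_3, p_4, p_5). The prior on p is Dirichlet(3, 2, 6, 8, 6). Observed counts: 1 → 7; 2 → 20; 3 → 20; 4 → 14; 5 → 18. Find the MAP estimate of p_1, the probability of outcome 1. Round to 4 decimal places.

MAP estimate: 0.0909

The posterior is Dirichlet(αᵢ + nᵢ) = Dirichlet(10, 22, 26, 22, 24).
For a Dirichlet(a₁,…,a_K) with all aᵢ > 1, the mode has j-th component (aⱼ − 1)/(Σaᵢ − K).
Here Σaᵢ = 104 and K = 5, so p_1 = (10 − 1)/(104 − 5) = 9/99 ≈ 0.0909.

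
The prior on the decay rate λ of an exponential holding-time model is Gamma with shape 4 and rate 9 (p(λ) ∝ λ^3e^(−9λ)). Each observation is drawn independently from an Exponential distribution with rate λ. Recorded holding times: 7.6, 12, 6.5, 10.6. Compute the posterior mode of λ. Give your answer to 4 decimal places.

λ̂_MAP = 0.1532

The Exponential(rate=λ) likelihood is ∝ λ^n e^(−λΣtᵢ). Here n = 4 and Σtᵢ = 7.6 + 12 + 6.5 + 10.6 = 36.7.
Posterior ∝ λ^3e^(−9λ) · λ^4e^(−36.7λ) = λ^7e^(−45.7λ), i.e. Gamma(8, 45.7).
Mode = (a−1)/b = 7/45.7 ≈ 0.1532.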